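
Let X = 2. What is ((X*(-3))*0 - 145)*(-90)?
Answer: 13050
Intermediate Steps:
((X*(-3))*0 - 145)*(-90) = ((2*(-3))*0 - 145)*(-90) = (-6*0 - 145)*(-90) = (0 - 145)*(-90) = -145*(-90) = 13050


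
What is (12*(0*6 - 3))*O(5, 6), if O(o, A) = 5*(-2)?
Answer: 360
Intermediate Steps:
O(o, A) = -10
(12*(0*6 - 3))*O(5, 6) = (12*(0*6 - 3))*(-10) = (12*(0 - 3))*(-10) = (12*(-3))*(-10) = -36*(-10) = 360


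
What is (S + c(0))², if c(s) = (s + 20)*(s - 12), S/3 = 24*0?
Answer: 57600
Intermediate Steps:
S = 0 (S = 3*(24*0) = 3*0 = 0)
c(s) = (-12 + s)*(20 + s) (c(s) = (20 + s)*(-12 + s) = (-12 + s)*(20 + s))
(S + c(0))² = (0 + (-240 + 0² + 8*0))² = (0 + (-240 + 0 + 0))² = (0 - 240)² = (-240)² = 57600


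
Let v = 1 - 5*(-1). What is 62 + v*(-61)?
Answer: -304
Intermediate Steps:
v = 6 (v = 1 + 5 = 6)
62 + v*(-61) = 62 + 6*(-61) = 62 - 366 = -304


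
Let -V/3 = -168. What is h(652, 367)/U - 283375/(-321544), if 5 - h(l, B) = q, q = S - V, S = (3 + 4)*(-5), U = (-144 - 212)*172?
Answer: 1073543629/1230548888 ≈ 0.87241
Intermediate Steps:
V = 504 (V = -3*(-168) = 504)
U = -61232 (U = -356*172 = -61232)
S = -35 (S = 7*(-5) = -35)
q = -539 (q = -35 - 1*504 = -35 - 504 = -539)
h(l, B) = 544 (h(l, B) = 5 - 1*(-539) = 5 + 539 = 544)
h(652, 367)/U - 283375/(-321544) = 544/(-61232) - 283375/(-321544) = 544*(-1/61232) - 283375*(-1/321544) = -34/3827 + 283375/321544 = 1073543629/1230548888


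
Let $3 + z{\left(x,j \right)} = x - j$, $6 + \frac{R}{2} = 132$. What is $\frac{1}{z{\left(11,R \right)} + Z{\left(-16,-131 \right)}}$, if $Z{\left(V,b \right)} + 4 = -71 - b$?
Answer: $- \frac{1}{188} \approx -0.0053191$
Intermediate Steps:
$Z{\left(V,b \right)} = -75 - b$ ($Z{\left(V,b \right)} = -4 - \left(71 + b\right) = -75 - b$)
$R = 252$ ($R = -12 + 2 \cdot 132 = -12 + 264 = 252$)
$z{\left(x,j \right)} = -3 + x - j$ ($z{\left(x,j \right)} = -3 - \left(j - x\right) = -3 + x - j$)
$\frac{1}{z{\left(11,R \right)} + Z{\left(-16,-131 \right)}} = \frac{1}{\left(-3 + 11 - 252\right) - -56} = \frac{1}{\left(-3 + 11 - 252\right) + \left(-75 + 131\right)} = \frac{1}{-244 + 56} = \frac{1}{-188} = - \frac{1}{188}$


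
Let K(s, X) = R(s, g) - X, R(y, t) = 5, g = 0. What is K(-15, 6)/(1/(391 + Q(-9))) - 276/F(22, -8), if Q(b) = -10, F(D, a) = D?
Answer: -4329/11 ≈ -393.55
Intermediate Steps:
K(s, X) = 5 - X
K(-15, 6)/(1/(391 + Q(-9))) - 276/F(22, -8) = (5 - 1*6)/(1/(391 - 10)) - 276/22 = (5 - 6)/(1/381) - 276*1/22 = -1/1/381 - 138/11 = -1*381 - 138/11 = -381 - 138/11 = -4329/11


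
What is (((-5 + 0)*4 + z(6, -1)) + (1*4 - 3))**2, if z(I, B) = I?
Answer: 169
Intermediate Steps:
(((-5 + 0)*4 + z(6, -1)) + (1*4 - 3))**2 = (((-5 + 0)*4 + 6) + (1*4 - 3))**2 = ((-5*4 + 6) + (4 - 3))**2 = ((-20 + 6) + 1)**2 = (-14 + 1)**2 = (-13)**2 = 169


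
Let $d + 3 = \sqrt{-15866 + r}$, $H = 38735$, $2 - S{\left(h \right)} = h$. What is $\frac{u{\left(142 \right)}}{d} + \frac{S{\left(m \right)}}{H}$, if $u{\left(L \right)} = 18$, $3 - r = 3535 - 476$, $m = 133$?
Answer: $- \frac{4571651}{733292285} - \frac{18 i \sqrt{18922}}{18931} \approx -0.0062344 - 0.13079 i$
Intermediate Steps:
$S{\left(h \right)} = 2 - h$
$r = -3056$ ($r = 3 - \left(3535 - 476\right) = 3 - 3059 = -3056$)
$d = -3 + i \sqrt{18922}$ ($d = -3 + \sqrt{-15866 - 3056} = -3 + \sqrt{-18922} = -3 + i \sqrt{18922} \approx -3.0 + 137.56 i$)
$\frac{u{\left(142 \right)}}{d} + \frac{S{\left(m \right)}}{H} = \frac{18}{-3 + i \sqrt{18922}} + \frac{2 - 133}{38735} = \frac{18}{-3 + i \sqrt{18922}} + \left(2 - 133\right) \frac{1}{38735} = \frac{18}{-3 + i \sqrt{18922}} - \frac{131}{38735} = - \frac{131}{38735} + \frac{18}{-3 + i \sqrt{18922}}$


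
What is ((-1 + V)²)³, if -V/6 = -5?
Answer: 594823321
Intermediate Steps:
V = 30 (V = -6*(-5) = 30)
((-1 + V)²)³ = ((-1 + 30)²)³ = (29²)³ = 841³ = 594823321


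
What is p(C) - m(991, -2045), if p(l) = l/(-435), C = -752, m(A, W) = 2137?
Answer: -928843/435 ≈ -2135.3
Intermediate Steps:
p(l) = -l/435 (p(l) = l*(-1/435) = -l/435)
p(C) - m(991, -2045) = -1/435*(-752) - 1*2137 = 752/435 - 2137 = -928843/435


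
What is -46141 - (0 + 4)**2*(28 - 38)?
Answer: -45981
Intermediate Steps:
-46141 - (0 + 4)**2*(28 - 38) = -46141 - 4**2*(-10) = -46141 - 16*(-10) = -46141 - 1*(-160) = -46141 + 160 = -45981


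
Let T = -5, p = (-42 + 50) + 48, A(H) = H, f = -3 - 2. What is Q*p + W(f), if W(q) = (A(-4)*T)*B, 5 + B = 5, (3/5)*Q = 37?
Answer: 10360/3 ≈ 3453.3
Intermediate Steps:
Q = 185/3 (Q = (5/3)*37 = 185/3 ≈ 61.667)
f = -5
p = 56 (p = 8 + 48 = 56)
B = 0 (B = -5 + 5 = 0)
W(q) = 0 (W(q) = -4*(-5)*0 = 20*0 = 0)
Q*p + W(f) = (185/3)*56 + 0 = 10360/3 + 0 = 10360/3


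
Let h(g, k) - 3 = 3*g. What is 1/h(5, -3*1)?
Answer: 1/18 ≈ 0.055556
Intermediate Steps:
h(g, k) = 3 + 3*g
1/h(5, -3*1) = 1/(3 + 3*5) = 1/(3 + 15) = 1/18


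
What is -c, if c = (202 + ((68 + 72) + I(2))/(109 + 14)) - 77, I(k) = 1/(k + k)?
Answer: -20687/164 ≈ -126.14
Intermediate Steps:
I(k) = 1/(2*k)
c = 20687/164 (c = (202 + ((68 + 72) + (½)/2)/(109 + 14)) - 77 = (202 + (140 + (½)*(½))/123) - 77 = (202 + (140 + ¼)*(1/123)) - 77 = (202 + (561/4)*(1/123)) - 77 = (202 + 187/164) - 77 = 33315/164 - 77 = 20687/164 ≈ 126.14)
-c = -1*20687/164 = -20687/164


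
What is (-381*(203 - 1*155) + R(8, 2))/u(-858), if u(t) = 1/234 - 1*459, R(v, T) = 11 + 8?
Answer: 4274946/107405 ≈ 39.802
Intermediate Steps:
R(v, T) = 19
u(t) = -107405/234 (u(t) = 1/234 - 459 = -107405/234)
(-381*(203 - 1*155) + R(8, 2))/u(-858) = (-381*(203 - 1*155) + 19)/(-107405/234) = (-381*(203 - 155) + 19)*(-234/107405) = (-381*48 + 19)*(-234/107405) = (-18288 + 19)*(-234/107405) = -18269*(-234/107405) = 4274946/107405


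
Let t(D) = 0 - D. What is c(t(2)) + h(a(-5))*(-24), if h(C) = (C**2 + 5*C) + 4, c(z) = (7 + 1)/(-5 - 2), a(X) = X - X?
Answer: -680/7 ≈ -97.143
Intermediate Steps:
a(X) = 0
t(D) = -D
c(z) = -8/7 (c(z) = 8/(-7) = 8*(-1/7) = -8/7)
h(C) = 4 + C**2 + 5*C
c(t(2)) + h(a(-5))*(-24) = -8/7 + (4 + 0**2 + 5*0)*(-24) = -8/7 + (4 + 0 + 0)*(-24) = -8/7 + 4*(-24) = -8/7 - 96 = -680/7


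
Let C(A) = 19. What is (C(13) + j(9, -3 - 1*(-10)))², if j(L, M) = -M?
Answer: 144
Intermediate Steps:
(C(13) + j(9, -3 - 1*(-10)))² = (19 - (-3 - 1*(-10)))² = (19 - (-3 + 10))² = (19 - 1*7)² = (19 - 7)² = 12² = 144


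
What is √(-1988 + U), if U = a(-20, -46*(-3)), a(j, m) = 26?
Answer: 3*I*√218 ≈ 44.294*I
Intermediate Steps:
U = 26
√(-1988 + U) = √(-1988 + 26) = √(-1962) = 3*I*√218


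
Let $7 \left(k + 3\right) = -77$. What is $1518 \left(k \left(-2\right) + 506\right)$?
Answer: $810612$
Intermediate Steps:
$k = -14$ ($k = -3 + \frac{1}{7} \left(-77\right) = -3 - 11 = -14$)
$1518 \left(k \left(-2\right) + 506\right) = 1518 \left(\left(-14\right) \left(-2\right) + 506\right) = 1518 \left(28 + 506\right) = 1518 \cdot 534 = 810612$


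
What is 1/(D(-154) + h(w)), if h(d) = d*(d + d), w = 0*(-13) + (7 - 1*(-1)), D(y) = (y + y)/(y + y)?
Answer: 1/129 ≈ 0.0077519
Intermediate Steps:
D(y) = 1 (D(y) = (2*y)/((2*y)) = (2*y)*(1/(2*y)) = 1)
w = 8 (w = 0 + (7 + 1) = 0 + 8 = 8)
h(d) = 2*d² (h(d) = d*(2*d) = 2*d²)
1/(D(-154) + h(w)) = 1/(1 + 2*8²) = 1/(1 + 2*64) = 1/(1 + 128) = 1/129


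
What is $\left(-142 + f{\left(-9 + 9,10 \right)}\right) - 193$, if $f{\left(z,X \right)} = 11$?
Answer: $-324$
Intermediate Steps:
$\left(-142 + f{\left(-9 + 9,10 \right)}\right) - 193 = \left(-142 + 11\right) - 193 = -131 - 193 = -324$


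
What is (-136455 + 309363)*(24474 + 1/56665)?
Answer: 239792136135588/56665 ≈ 4.2317e+9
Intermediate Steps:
(-136455 + 309363)*(24474 + 1/56665) = 172908*(24474 + 1/56665) = 172908*(1386819211/56665) = 239792136135588/56665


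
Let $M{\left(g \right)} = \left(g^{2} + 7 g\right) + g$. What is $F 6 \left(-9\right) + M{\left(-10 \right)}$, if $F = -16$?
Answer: $884$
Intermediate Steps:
$M{\left(g \right)} = g^{2} + 8 g$
$F 6 \left(-9\right) + M{\left(-10 \right)} = - 16 \cdot 6 \left(-9\right) - 10 \left(8 - 10\right) = \left(-16\right) \left(-54\right) - -20 = 864 + 20 = 884$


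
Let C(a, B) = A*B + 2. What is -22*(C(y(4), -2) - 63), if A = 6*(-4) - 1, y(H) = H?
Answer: 242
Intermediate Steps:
A = -25 (A = -24 - 1 = -25)
C(a, B) = 2 - 25*B (C(a, B) = -25*B + 2 = 2 - 25*B)
-22*(C(y(4), -2) - 63) = -22*((2 - 25*(-2)) - 63) = -22*((2 + 50) - 63) = -22*(52 - 63) = -22*(-11) = 242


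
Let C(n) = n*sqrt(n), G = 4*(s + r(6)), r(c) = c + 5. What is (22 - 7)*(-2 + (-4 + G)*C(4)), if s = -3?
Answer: 3330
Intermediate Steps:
r(c) = 5 + c
G = 32 (G = 4*(-3 + (5 + 6)) = 4*(-3 + 11) = 4*8 = 32)
C(n) = n**(3/2)
(22 - 7)*(-2 + (-4 + G)*C(4)) = (22 - 7)*(-2 + (-4 + 32)*4**(3/2)) = 15*(-2 + 28*8) = 15*(-2 + 224) = 15*222 = 3330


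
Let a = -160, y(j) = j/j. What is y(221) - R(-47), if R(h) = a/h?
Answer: -113/47 ≈ -2.4043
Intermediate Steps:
y(j) = 1
R(h) = -160/h
y(221) - R(-47) = 1 - (-160)/(-47) = 1 - (-160)*(-1)/47 = 1 - 1*160/47 = 1 - 160/47 = -113/47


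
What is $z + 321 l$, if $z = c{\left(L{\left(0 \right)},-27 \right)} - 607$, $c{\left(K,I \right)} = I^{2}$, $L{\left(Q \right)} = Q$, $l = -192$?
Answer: $-61510$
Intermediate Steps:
$z = 122$ ($z = \left(-27\right)^{2} - 607 = 729 - 607 = 122$)
$z + 321 l = 122 + 321 \left(-192\right) = 122 - 61632 = -61510$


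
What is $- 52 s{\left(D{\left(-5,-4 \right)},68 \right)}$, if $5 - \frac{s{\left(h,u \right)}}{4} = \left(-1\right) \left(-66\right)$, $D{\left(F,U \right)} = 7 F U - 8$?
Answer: $12688$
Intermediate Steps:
$D{\left(F,U \right)} = -8 + 7 F U$ ($D{\left(F,U \right)} = 7 F U - 8 = -8 + 7 F U$)
$s{\left(h,u \right)} = -244$ ($s{\left(h,u \right)} = 20 - 4 \left(\left(-1\right) \left(-66\right)\right) = 20 - 264 = -244$)
$- 52 s{\left(D{\left(-5,-4 \right)},68 \right)} = \left(-52\right) \left(-244\right) = 12688$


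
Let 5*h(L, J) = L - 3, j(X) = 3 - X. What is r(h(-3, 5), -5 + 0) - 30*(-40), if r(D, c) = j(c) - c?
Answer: 1213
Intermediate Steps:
h(L, J) = -⅗ + L/5 (h(L, J) = (L - 3)/5 = (-3 + L)/5 = -⅗ + L/5)
r(D, c) = 3 - 2*c (r(D, c) = (3 - c) - c = 3 - 2*c)
r(h(-3, 5), -5 + 0) - 30*(-40) = (3 - 2*(-5 + 0)) - 30*(-40) = (3 - 2*(-5)) + 1200 = (3 + 10) + 1200 = 13 + 1200 = 1213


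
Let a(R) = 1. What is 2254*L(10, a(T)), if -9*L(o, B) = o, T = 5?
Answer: -22540/9 ≈ -2504.4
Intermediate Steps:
L(o, B) = -o/9
2254*L(10, a(T)) = 2254*(-⅑*10) = 2254*(-10/9) = -22540/9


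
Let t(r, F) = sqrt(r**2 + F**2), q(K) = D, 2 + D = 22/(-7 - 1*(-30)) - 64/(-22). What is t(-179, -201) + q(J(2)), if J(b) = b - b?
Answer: 472/253 + sqrt(72442) ≈ 271.02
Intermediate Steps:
J(b) = 0
D = 472/253 (D = -2 + (22/(-7 - 1*(-30)) - 64/(-22)) = -2 + (22/(-7 + 30) - 64*(-1/22)) = -2 + (22/23 + 32/11) = -2 + 978/253 = 472/253 ≈ 1.8656)
q(K) = 472/253
t(r, F) = sqrt(F**2 + r**2)
t(-179, -201) + q(J(2)) = sqrt((-201)**2 + (-179)**2) + 472/253 = sqrt(40401 + 32041) + 472/253 = sqrt(72442) + 472/253 = 472/253 + sqrt(72442)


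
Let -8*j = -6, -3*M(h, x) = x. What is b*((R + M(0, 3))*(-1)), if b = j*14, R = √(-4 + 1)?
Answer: 21/2 - 21*I*√3/2 ≈ 10.5 - 18.187*I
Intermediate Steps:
R = I*√3 (R = √(-3) = I*√3 ≈ 1.732*I)
M(h, x) = -x/3
j = ¾ (j = -⅛*(-6) = ¾ ≈ 0.75000)
b = 21/2 (b = (¾)*14 = 21/2 ≈ 10.500)
b*((R + M(0, 3))*(-1)) = 21*((I*√3 - ⅓*3)*(-1))/2 = 21*((I*√3 - 1)*(-1))/2 = 21*((-1 + I*√3)*(-1))/2 = 21*(1 - I*√3)/2 = 21/2 - 21*I*√3/2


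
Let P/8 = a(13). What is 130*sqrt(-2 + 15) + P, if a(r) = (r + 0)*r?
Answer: 1352 + 130*sqrt(13) ≈ 1820.7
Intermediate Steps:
a(r) = r**2 (a(r) = r*r = r**2)
P = 1352 (P = 8*13**2 = 8*169 = 1352)
130*sqrt(-2 + 15) + P = 130*sqrt(-2 + 15) + 1352 = 130*sqrt(13) + 1352 = 1352 + 130*sqrt(13)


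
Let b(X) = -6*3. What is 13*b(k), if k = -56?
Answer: -234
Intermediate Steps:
b(X) = -18
13*b(k) = 13*(-18) = -234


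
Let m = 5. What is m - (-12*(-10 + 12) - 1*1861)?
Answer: 1890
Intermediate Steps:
m - (-12*(-10 + 12) - 1*1861) = 5 - (-12*(-10 + 12) - 1*1861) = 5 - (-12*2 - 1861) = 5 - (-24 - 1861) = 5 - 1*(-1885) = 5 + 1885 = 1890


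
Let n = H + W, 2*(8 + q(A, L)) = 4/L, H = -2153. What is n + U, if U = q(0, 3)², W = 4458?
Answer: 21229/9 ≈ 2358.8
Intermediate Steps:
q(A, L) = -8 + 2/L (q(A, L) = -8 + (4/L)/2 = -8 + 2/L)
n = 2305 (n = -2153 + 4458 = 2305)
U = 484/9 (U = (-8 + 2/3)² = (-8 + 2*(⅓))² = (-8 + ⅔)² = (-22/3)² = 484/9 ≈ 53.778)
n + U = 2305 + 484/9 = 21229/9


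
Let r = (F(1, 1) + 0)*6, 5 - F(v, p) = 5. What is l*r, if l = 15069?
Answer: 0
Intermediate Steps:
F(v, p) = 0 (F(v, p) = 5 - 1*5 = 5 - 5 = 0)
r = 0 (r = (0 + 0)*6 = 0*6 = 0)
l*r = 15069*0 = 0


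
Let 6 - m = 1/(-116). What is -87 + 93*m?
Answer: 54729/116 ≈ 471.80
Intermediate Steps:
m = 697/116 (m = 6 - 1/(-116) = 6 - 1*(-1/116) = 6 + 1/116 = 697/116 ≈ 6.0086)
-87 + 93*m = -87 + 93*(697/116) = -87 + 64821/116 = 54729/116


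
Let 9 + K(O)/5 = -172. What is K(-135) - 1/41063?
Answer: -37162016/41063 ≈ -905.00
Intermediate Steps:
K(O) = -905 (K(O) = -45 + 5*(-172) = -45 - 860 = -905)
K(-135) - 1/41063 = -905 - 1/41063 = -37162016/41063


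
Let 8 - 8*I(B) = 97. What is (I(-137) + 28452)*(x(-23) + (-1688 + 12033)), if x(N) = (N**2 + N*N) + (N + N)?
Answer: 2584024139/8 ≈ 3.2300e+8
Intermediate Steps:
I(B) = -89/8 (I(B) = 1 - 1/8*97 = 1 - 97/8 = -89/8)
x(N) = 2*N + 2*N**2 (x(N) = (N**2 + N**2) + 2*N = 2*N**2 + 2*N = 2*N + 2*N**2)
(I(-137) + 28452)*(x(-23) + (-1688 + 12033)) = (-89/8 + 28452)*(2*(-23)*(1 - 23) + (-1688 + 12033)) = 227527*(2*(-23)*(-22) + 10345)/8 = 227527*(1012 + 10345)/8 = (227527/8)*11357 = 2584024139/8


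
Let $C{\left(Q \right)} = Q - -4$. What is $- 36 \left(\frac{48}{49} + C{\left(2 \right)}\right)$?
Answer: $- \frac{12312}{49} \approx -251.27$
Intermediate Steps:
$C{\left(Q \right)} = 4 + Q$ ($C{\left(Q \right)} = Q + 4 = 4 + Q$)
$- 36 \left(\frac{48}{49} + C{\left(2 \right)}\right) = - 36 \left(\frac{48}{49} + \left(4 + 2\right)\right) = - 36 \left(48 \cdot \frac{1}{49} + 6\right) = - 36 \left(\frac{48}{49} + 6\right) = \left(-36\right) \frac{342}{49} = - \frac{12312}{49}$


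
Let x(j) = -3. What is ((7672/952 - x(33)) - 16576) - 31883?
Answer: -823615/17 ≈ -48448.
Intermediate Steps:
((7672/952 - x(33)) - 16576) - 31883 = ((7672/952 - 1*(-3)) - 16576) - 31883 = ((7672*(1/952) + 3) - 16576) - 31883 = ((137/17 + 3) - 16576) - 31883 = (188/17 - 16576) - 31883 = -281604/17 - 31883 = -823615/17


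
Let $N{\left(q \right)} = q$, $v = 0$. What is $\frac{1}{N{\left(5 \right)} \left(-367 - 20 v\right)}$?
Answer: $- \frac{1}{1835} \approx -0.00054496$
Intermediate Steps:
$\frac{1}{N{\left(5 \right)} \left(-367 - 20 v\right)} = \frac{1}{5 \left(-367 - 0\right)} = \frac{1}{5 \left(-367 + 0\right)} = \frac{1}{5 \left(-367\right)} = \frac{1}{-1835} = - \frac{1}{1835}$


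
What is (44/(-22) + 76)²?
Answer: 5476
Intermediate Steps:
(44/(-22) + 76)² = (44*(-1/22) + 76)² = (-2 + 76)² = 74² = 5476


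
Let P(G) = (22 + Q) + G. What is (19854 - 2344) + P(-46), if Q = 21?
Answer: 17507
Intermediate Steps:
P(G) = 43 + G (P(G) = (22 + 21) + G = 43 + G)
(19854 - 2344) + P(-46) = (19854 - 2344) + (43 - 46) = 17510 - 3 = 17507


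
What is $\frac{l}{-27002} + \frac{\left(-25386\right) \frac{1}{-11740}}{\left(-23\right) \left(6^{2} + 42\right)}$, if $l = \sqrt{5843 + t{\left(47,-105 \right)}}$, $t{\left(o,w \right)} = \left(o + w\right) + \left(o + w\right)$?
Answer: $- \frac{4231}{3510260} - \frac{\sqrt{5727}}{27002} \approx -0.004008$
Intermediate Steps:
$t{\left(o,w \right)} = 2 o + 2 w$
$l = \sqrt{5727}$ ($l = \sqrt{5843 + \left(2 \cdot 47 + 2 \left(-105\right)\right)} = \sqrt{5843 + \left(94 - 210\right)} = \sqrt{5843 - 116} = \sqrt{5727} \approx 75.677$)
$\frac{l}{-27002} + \frac{\left(-25386\right) \frac{1}{-11740}}{\left(-23\right) \left(6^{2} + 42\right)} = \frac{\sqrt{5727}}{-27002} + \frac{\left(-25386\right) \frac{1}{-11740}}{\left(-23\right) \left(6^{2} + 42\right)} = \sqrt{5727} \left(- \frac{1}{27002}\right) + \frac{\left(-25386\right) \left(- \frac{1}{11740}\right)}{\left(-23\right) \left(36 + 42\right)} = - \frac{\sqrt{5727}}{27002} + \frac{12693}{5870 \left(\left(-23\right) 78\right)} = - \frac{\sqrt{5727}}{27002} + \frac{12693}{5870 \left(-1794\right)} = - \frac{\sqrt{5727}}{27002} + \frac{12693}{5870} \left(- \frac{1}{1794}\right) = - \frac{\sqrt{5727}}{27002} - \frac{4231}{3510260} = - \frac{4231}{3510260} - \frac{\sqrt{5727}}{27002}$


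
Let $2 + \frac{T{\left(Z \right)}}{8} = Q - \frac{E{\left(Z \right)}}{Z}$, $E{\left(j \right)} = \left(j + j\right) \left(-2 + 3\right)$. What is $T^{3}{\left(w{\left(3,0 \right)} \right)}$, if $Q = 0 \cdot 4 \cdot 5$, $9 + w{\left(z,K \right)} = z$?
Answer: $-32768$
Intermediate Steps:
$w{\left(z,K \right)} = -9 + z$
$Q = 0$ ($Q = 0 \cdot 5 = 0$)
$E{\left(j \right)} = 2 j$ ($E{\left(j \right)} = 2 j 1 = 2 j$)
$T{\left(Z \right)} = -32$ ($T{\left(Z \right)} = -16 + 8 \left(0 - \frac{2 Z}{Z}\right) = -16 + 8 \left(0 - 2\right) = -16 + 8 \left(-2\right) = -16 - 16 = -32$)
$T^{3}{\left(w{\left(3,0 \right)} \right)} = \left(-32\right)^{3} = -32768$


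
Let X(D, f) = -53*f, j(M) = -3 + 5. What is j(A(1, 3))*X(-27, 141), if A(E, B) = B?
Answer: -14946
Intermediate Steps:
j(M) = 2
j(A(1, 3))*X(-27, 141) = 2*(-53*141) = 2*(-7473) = -14946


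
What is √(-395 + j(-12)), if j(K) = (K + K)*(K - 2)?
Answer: I*√59 ≈ 7.6811*I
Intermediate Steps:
j(K) = 2*K*(-2 + K) (j(K) = (2*K)*(-2 + K) = 2*K*(-2 + K))
√(-395 + j(-12)) = √(-395 + 2*(-12)*(-2 - 12)) = √(-395 + 2*(-12)*(-14)) = √(-395 + 336) = √(-59) = I*√59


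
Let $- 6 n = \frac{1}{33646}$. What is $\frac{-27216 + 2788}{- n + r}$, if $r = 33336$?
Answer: $- \frac{4931426928}{6729738337} \approx -0.73278$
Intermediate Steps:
$n = - \frac{1}{201876}$ ($n = - \frac{1}{6 \cdot 33646} = \left(- \frac{1}{6}\right) \frac{1}{33646} = - \frac{1}{201876} \approx -4.9535 \cdot 10^{-6}$)
$\frac{-27216 + 2788}{- n + r} = \frac{-27216 + 2788}{\left(-1\right) \left(- \frac{1}{201876}\right) + 33336} = - \frac{24428}{\frac{1}{201876} + 33336} = - \frac{24428}{\frac{6729738337}{201876}} = \left(-24428\right) \frac{201876}{6729738337} = - \frac{4931426928}{6729738337}$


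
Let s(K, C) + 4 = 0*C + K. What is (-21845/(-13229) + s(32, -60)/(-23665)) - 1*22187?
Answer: -6945440699782/313064285 ≈ -22185.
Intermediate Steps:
s(K, C) = -4 + K (s(K, C) = -4 + (0*C + K) = -4 + (0 + K) = -4 + K)
(-21845/(-13229) + s(32, -60)/(-23665)) - 1*22187 = (-21845/(-13229) + (-4 + 32)/(-23665)) - 1*22187 = (-21845*(-1/13229) + 28*(-1/23665)) - 22187 = (21845/13229 - 28/23665) - 22187 = 516591513/313064285 - 22187 = -6945440699782/313064285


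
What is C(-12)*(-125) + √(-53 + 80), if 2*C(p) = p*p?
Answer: -9000 + 3*√3 ≈ -8994.8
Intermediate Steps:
C(p) = p²/2 (C(p) = (p*p)/2 = p²/2)
C(-12)*(-125) + √(-53 + 80) = ((½)*(-12)²)*(-125) + √(-53 + 80) = ((½)*144)*(-125) + √27 = 72*(-125) + 3*√3 = -9000 + 3*√3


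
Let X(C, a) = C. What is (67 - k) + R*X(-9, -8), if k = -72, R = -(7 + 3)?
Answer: 229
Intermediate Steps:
R = -10 (R = -1*10 = -10)
(67 - k) + R*X(-9, -8) = (67 - 1*(-72)) - 10*(-9) = (67 + 72) + 90 = 139 + 90 = 229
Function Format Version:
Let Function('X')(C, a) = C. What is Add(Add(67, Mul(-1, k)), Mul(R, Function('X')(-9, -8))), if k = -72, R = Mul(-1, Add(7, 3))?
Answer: 229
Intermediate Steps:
R = -10 (R = Mul(-1, 10) = -10)
Add(Add(67, Mul(-1, k)), Mul(R, Function('X')(-9, -8))) = Add(Add(67, Mul(-1, -72)), Mul(-10, -9)) = Add(Add(67, 72), 90) = Add(139, 90) = 229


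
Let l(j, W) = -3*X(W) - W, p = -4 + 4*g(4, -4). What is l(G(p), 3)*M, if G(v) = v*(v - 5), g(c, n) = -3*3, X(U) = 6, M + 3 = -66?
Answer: 1449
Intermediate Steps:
M = -69 (M = -3 - 66 = -69)
g(c, n) = -9
p = -40 (p = -4 + 4*(-9) = -4 - 36 = -40)
G(v) = v*(-5 + v)
l(j, W) = -18 - W (l(j, W) = -3*6 - W = -18 - W)
l(G(p), 3)*M = (-18 - 1*3)*(-69) = (-18 - 3)*(-69) = -21*(-69) = 1449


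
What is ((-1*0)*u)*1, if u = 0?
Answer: 0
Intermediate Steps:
((-1*0)*u)*1 = (-1*0*0)*1 = (0*0)*1 = 0*1 = 0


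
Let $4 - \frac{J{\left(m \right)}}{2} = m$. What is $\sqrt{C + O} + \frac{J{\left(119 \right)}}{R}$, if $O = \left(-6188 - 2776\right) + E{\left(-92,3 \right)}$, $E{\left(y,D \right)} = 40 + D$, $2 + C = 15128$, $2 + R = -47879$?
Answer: $\frac{230}{47881} + \sqrt{6205} \approx 78.777$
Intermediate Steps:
$R = -47881$ ($R = -2 - 47879 = -47881$)
$C = 15126$ ($C = -2 + 15128 = 15126$)
$J{\left(m \right)} = 8 - 2 m$
$O = -8921$ ($O = \left(-6188 - 2776\right) + \left(40 + 3\right) = -8964 + 43 = -8921$)
$\sqrt{C + O} + \frac{J{\left(119 \right)}}{R} = \sqrt{15126 - 8921} + \frac{8 - 238}{-47881} = \sqrt{6205} + \left(8 - 238\right) \left(- \frac{1}{47881}\right) = \sqrt{6205} - - \frac{230}{47881} = \sqrt{6205} + \frac{230}{47881} = \frac{230}{47881} + \sqrt{6205}$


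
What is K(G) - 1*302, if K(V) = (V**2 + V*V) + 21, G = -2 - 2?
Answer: -249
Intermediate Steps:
G = -4
K(V) = 21 + 2*V**2 (K(V) = (V**2 + V**2) + 21 = 2*V**2 + 21 = 21 + 2*V**2)
K(G) - 1*302 = (21 + 2*(-4)**2) - 1*302 = (21 + 2*16) - 302 = (21 + 32) - 302 = 53 - 302 = -249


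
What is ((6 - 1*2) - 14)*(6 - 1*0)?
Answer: -60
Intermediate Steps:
((6 - 1*2) - 14)*(6 - 1*0) = ((6 - 2) - 14)*(6 + 0) = (4 - 14)*6 = -10*6 = -60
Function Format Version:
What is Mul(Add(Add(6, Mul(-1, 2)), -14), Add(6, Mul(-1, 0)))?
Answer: -60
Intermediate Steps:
Mul(Add(Add(6, Mul(-1, 2)), -14), Add(6, Mul(-1, 0))) = Mul(Add(Add(6, -2), -14), Add(6, 0)) = Mul(Add(4, -14), 6) = Mul(-10, 6) = -60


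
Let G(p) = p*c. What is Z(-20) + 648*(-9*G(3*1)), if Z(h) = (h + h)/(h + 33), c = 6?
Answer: -1364728/13 ≈ -1.0498e+5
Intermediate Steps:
G(p) = 6*p (G(p) = p*6 = 6*p)
Z(h) = 2*h/(33 + h) (Z(h) = (2*h)/(33 + h) = 2*h/(33 + h))
Z(-20) + 648*(-9*G(3*1)) = 2*(-20)/(33 - 20) + 648*(-54*3*1) = 2*(-20)/13 + 648*(-54*3) = 2*(-20)*(1/13) + 648*(-9*18) = -40/13 + 648*(-162) = -40/13 - 104976 = -1364728/13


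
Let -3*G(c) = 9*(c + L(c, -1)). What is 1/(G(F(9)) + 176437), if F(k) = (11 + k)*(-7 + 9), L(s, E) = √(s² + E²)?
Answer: 176317/31087670080 + 3*√1601/31087670080 ≈ 5.6755e-6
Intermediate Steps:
L(s, E) = √(E² + s²)
F(k) = 22 + 2*k (F(k) = (11 + k)*2 = 22 + 2*k)
G(c) = -3*c - 3*√(1 + c²) (G(c) = -3*(c + √((-1)² + c²)) = -3*(c + √(1 + c²)) = -(9*c + 9*√(1 + c²))/3 = -3*c - 3*√(1 + c²))
1/(G(F(9)) + 176437) = 1/((-3*(22 + 2*9) - 3*√(1 + (22 + 2*9)²)) + 176437) = 1/((-3*(22 + 18) - 3*√(1 + (22 + 18)²)) + 176437) = 1/((-3*40 - 3*√(1 + 40²)) + 176437) = 1/((-120 - 3*√(1 + 1600)) + 176437) = 1/((-120 - 3*√1601) + 176437) = 1/(176317 - 3*√1601)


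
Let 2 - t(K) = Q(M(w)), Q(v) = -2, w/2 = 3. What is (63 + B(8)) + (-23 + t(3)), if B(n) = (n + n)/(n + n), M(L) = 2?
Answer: 45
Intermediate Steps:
w = 6 (w = 2*3 = 6)
t(K) = 4 (t(K) = 2 - 1*(-2) = 2 + 2 = 4)
B(n) = 1 (B(n) = (2*n)/((2*n)) = (2*n)*(1/(2*n)) = 1)
(63 + B(8)) + (-23 + t(3)) = (63 + 1) + (-23 + 4) = 64 - 19 = 45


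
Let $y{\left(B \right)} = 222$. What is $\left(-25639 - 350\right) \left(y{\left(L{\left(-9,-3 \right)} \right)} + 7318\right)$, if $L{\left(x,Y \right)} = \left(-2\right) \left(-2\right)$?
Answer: $-195957060$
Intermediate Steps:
$L{\left(x,Y \right)} = 4$
$\left(-25639 - 350\right) \left(y{\left(L{\left(-9,-3 \right)} \right)} + 7318\right) = \left(-25639 - 350\right) \left(222 + 7318\right) = \left(-25989\right) 7540 = -195957060$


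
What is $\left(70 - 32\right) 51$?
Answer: $1938$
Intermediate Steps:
$\left(70 - 32\right) 51 = 38 \cdot 51 = 1938$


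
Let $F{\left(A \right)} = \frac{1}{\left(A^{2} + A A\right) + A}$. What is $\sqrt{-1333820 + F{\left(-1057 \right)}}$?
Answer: $\frac{i \sqrt{6653439219873333979}}{2233441} \approx 1154.9 i$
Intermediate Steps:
$F{\left(A \right)} = \frac{1}{A + 2 A^{2}}$ ($F{\left(A \right)} = \frac{1}{\left(A^{2} + A^{2}\right) + A} = \frac{1}{2 A^{2} + A} = \frac{1}{A + 2 A^{2}}$)
$\sqrt{-1333820 + F{\left(-1057 \right)}} = \sqrt{-1333820 + \frac{1}{\left(-1057\right) \left(1 + 2 \left(-1057\right)\right)}} = \sqrt{-1333820 - \frac{1}{1057 \left(1 - 2114\right)}} = \sqrt{-1333820 - \frac{1}{1057 \left(-2113\right)}} = \sqrt{-1333820 - - \frac{1}{2233441}} = \sqrt{-1333820 + \frac{1}{2233441}} = \sqrt{- \frac{2979008274619}{2233441}} = \frac{i \sqrt{6653439219873333979}}{2233441}$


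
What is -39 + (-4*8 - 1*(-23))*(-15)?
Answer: 96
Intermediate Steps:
-39 + (-4*8 - 1*(-23))*(-15) = -39 + (-32 + 23)*(-15) = -39 - 9*(-15) = -39 + 135 = 96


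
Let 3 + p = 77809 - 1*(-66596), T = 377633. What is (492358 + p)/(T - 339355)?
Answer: 318380/19139 ≈ 16.635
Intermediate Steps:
p = 144402 (p = -3 + (77809 - 1*(-66596)) = -3 + (77809 + 66596) = -3 + 144405 = 144402)
(492358 + p)/(T - 339355) = (492358 + 144402)/(377633 - 339355) = 636760/38278 = 636760*(1/38278) = 318380/19139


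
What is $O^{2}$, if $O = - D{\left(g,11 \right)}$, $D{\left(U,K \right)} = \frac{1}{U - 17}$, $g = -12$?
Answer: $\frac{1}{841} \approx 0.0011891$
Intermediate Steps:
$D{\left(U,K \right)} = \frac{1}{-17 + U}$
$O = \frac{1}{29}$ ($O = - \frac{1}{-17 - 12} = - \frac{1}{-29} = \left(-1\right) \left(- \frac{1}{29}\right) = \frac{1}{29} \approx 0.034483$)
$O^{2} = \left(\frac{1}{29}\right)^{2} = \frac{1}{841}$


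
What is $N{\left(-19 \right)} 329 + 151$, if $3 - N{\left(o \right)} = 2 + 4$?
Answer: $-836$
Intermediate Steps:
$N{\left(o \right)} = -3$ ($N{\left(o \right)} = 3 - \left(2 + 4\right) = 3 - 6 = -3$)
$N{\left(-19 \right)} 329 + 151 = \left(-3\right) 329 + 151 = -987 + 151 = -836$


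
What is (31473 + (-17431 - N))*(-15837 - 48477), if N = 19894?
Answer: 376365528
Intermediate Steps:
(31473 + (-17431 - N))*(-15837 - 48477) = (31473 + (-17431 - 1*19894))*(-15837 - 48477) = (31473 + (-17431 - 19894))*(-64314) = (31473 - 37325)*(-64314) = -5852*(-64314) = 376365528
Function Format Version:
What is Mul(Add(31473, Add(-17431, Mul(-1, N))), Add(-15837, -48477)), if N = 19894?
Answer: 376365528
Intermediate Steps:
Mul(Add(31473, Add(-17431, Mul(-1, N))), Add(-15837, -48477)) = Mul(Add(31473, Add(-17431, Mul(-1, 19894))), Add(-15837, -48477)) = Mul(Add(31473, Add(-17431, -19894)), -64314) = Mul(Add(31473, -37325), -64314) = Mul(-5852, -64314) = 376365528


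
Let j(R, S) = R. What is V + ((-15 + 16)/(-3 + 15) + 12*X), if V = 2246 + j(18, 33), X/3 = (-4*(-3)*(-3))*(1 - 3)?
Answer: 58273/12 ≈ 4856.1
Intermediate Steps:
X = 216 (X = 3*((-4*(-3)*(-3))*(1 - 3)) = 3*((12*(-3))*(-2)) = 3*(-36*(-2)) = 3*72 = 216)
V = 2264 (V = 2246 + 18 = 2264)
V + ((-15 + 16)/(-3 + 15) + 12*X) = 2264 + ((-15 + 16)/(-3 + 15) + 12*216) = 2264 + (1/12 + 2592) = 2264 + 31105/12 = 58273/12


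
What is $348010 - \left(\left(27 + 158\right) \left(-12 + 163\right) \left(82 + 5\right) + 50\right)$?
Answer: $-2082385$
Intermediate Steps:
$348010 - \left(\left(27 + 158\right) \left(-12 + 163\right) \left(82 + 5\right) + 50\right) = 348010 - \left(185 \cdot 151 \cdot 87 + 50\right) = 348010 - \left(185 \cdot 13137 + 50\right) = 348010 - \left(2430345 + 50\right) = 348010 - 2430395 = -2082385$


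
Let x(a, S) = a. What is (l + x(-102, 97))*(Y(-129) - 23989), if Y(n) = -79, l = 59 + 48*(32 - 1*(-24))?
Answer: -63659860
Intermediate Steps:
l = 2747 (l = 59 + 48*(32 + 24) = 59 + 48*56 = 59 + 2688 = 2747)
(l + x(-102, 97))*(Y(-129) - 23989) = (2747 - 102)*(-79 - 23989) = 2645*(-24068) = -63659860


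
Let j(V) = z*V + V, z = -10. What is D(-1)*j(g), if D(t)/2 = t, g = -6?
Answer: -108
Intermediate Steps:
D(t) = 2*t
j(V) = -9*V (j(V) = -10*V + V = -9*V)
D(-1)*j(g) = (2*(-1))*(-9*(-6)) = -2*54 = -108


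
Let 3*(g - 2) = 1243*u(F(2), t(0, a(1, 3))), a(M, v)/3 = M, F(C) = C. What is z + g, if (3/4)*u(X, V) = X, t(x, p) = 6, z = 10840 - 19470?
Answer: -67708/9 ≈ -7523.1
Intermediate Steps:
z = -8630
a(M, v) = 3*M
u(X, V) = 4*X/3
g = 9962/9 (g = 2 + (1243*((4/3)*2))/3 = 2 + (1243*(8/3))/3 = 2 + (⅓)*(9944/3) = 2 + 9944/9 = 9962/9 ≈ 1106.9)
z + g = -8630 + 9962/9 = -67708/9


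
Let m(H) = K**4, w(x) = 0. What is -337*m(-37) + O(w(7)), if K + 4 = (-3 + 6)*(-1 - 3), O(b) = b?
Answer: -22085632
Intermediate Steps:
K = -16 (K = -4 + (-3 + 6)*(-1 - 3) = -4 + 3*(-4) = -4 - 12 = -16)
m(H) = 65536 (m(H) = (-16)**4 = 65536)
-337*m(-37) + O(w(7)) = -337*65536 + 0 = -22085632 + 0 = -22085632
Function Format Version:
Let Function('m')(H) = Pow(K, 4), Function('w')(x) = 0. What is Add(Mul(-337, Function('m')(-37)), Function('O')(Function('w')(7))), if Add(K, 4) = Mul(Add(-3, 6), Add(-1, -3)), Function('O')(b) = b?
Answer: -22085632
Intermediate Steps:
K = -16 (K = Add(-4, Mul(Add(-3, 6), Add(-1, -3))) = Add(-4, Mul(3, -4)) = Add(-4, -12) = -16)
Function('m')(H) = 65536 (Function('m')(H) = Pow(-16, 4) = 65536)
Add(Mul(-337, Function('m')(-37)), Function('O')(Function('w')(7))) = Add(Mul(-337, 65536), 0) = Add(-22085632, 0) = -22085632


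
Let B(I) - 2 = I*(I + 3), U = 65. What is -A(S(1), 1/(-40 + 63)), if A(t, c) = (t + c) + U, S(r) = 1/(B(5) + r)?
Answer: -64351/989 ≈ -65.067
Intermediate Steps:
B(I) = 2 + I*(3 + I) (B(I) = 2 + I*(I + 3) = 2 + I*(3 + I))
S(r) = 1/(42 + r) (S(r) = 1/((2 + 5² + 3*5) + r) = 1/((2 + 25 + 15) + r) = 1/(42 + r))
A(t, c) = 65 + c + t (A(t, c) = (t + c) + 65 = (c + t) + 65 = 65 + c + t)
-A(S(1), 1/(-40 + 63)) = -(65 + 1/(-40 + 63) + 1/(42 + 1)) = -(65 + 1/23 + 1/43) = -1*64351/989 = -64351/989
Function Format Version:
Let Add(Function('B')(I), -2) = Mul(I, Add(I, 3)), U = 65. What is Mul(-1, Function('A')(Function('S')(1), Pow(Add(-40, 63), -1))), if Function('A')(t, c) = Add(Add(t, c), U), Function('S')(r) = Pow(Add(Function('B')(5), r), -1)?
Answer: Rational(-64351, 989) ≈ -65.067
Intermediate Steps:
Function('B')(I) = Add(2, Mul(I, Add(3, I))) (Function('B')(I) = Add(2, Mul(I, Add(I, 3))) = Add(2, Mul(I, Add(3, I))))
Function('S')(r) = Pow(Add(42, r), -1) (Function('S')(r) = Pow(Add(Add(2, Pow(5, 2), Mul(3, 5)), r), -1) = Pow(Add(Add(2, 25, 15), r), -1) = Pow(Add(42, r), -1))
Function('A')(t, c) = Add(65, c, t) (Function('A')(t, c) = Add(Add(t, c), 65) = Add(Add(c, t), 65) = Add(65, c, t))
Mul(-1, Function('A')(Function('S')(1), Pow(Add(-40, 63), -1))) = Mul(-1, Add(65, Pow(Add(-40, 63), -1), Pow(Add(42, 1), -1))) = Mul(-1, Add(65, Pow(23, -1), Pow(43, -1))) = Mul(-1, Add(65, Rational(1, 23), Rational(1, 43))) = Mul(-1, Rational(64351, 989)) = Rational(-64351, 989)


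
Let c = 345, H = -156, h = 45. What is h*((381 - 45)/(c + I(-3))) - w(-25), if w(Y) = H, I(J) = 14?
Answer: 71124/359 ≈ 198.12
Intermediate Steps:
w(Y) = -156
h*((381 - 45)/(c + I(-3))) - w(-25) = 45*((381 - 45)/(345 + 14)) - 1*(-156) = 45*(336/359) + 156 = 15120/359 + 156 = 71124/359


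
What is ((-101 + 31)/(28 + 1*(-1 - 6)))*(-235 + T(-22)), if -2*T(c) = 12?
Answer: 2410/3 ≈ 803.33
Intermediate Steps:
T(c) = -6 (T(c) = -½*12 = -6)
((-101 + 31)/(28 + 1*(-1 - 6)))*(-235 + T(-22)) = ((-101 + 31)/(28 + 1*(-1 - 6)))*(-235 - 6) = -70/(28 + 1*(-7))*(-241) = -70/(28 - 7)*(-241) = -70/21*(-241) = -70*1/21*(-241) = -10/3*(-241) = 2410/3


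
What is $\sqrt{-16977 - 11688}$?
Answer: $21 i \sqrt{65} \approx 169.31 i$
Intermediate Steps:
$\sqrt{-16977 - 11688} = \sqrt{-28665} = 21 i \sqrt{65}$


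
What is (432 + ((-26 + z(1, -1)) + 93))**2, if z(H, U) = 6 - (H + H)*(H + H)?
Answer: 251001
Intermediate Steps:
z(H, U) = 6 - 4*H**2 (z(H, U) = 6 - 2*H*2*H = 6 - 4*H**2)
(432 + ((-26 + z(1, -1)) + 93))**2 = (432 + ((-26 + (6 - 4*1**2)) + 93))**2 = (432 + ((-26 + (6 - 4*1)) + 93))**2 = (432 + ((-26 + (6 - 4)) + 93))**2 = (432 + ((-26 + 2) + 93))**2 = (432 + (-24 + 93))**2 = (432 + 69)**2 = 501**2 = 251001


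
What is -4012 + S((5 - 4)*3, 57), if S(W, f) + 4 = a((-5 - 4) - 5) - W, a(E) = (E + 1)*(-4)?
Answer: -3967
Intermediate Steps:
a(E) = -4 - 4*E (a(E) = (1 + E)*(-4) = -4 - 4*E)
S(W, f) = 48 - W (S(W, f) = -4 + ((-4 - 4*((-5 - 4) - 5)) - W) = -4 + ((-4 - 4*(-9 - 5)) - W) = -4 + ((-4 - 4*(-14)) - W) = -4 + ((-4 + 56) - W) = -4 + (52 - W) = 48 - W)
-4012 + S((5 - 4)*3, 57) = -4012 + (48 - (5 - 4)*3) = -4012 + (48 - 3) = -4012 + 45 = -3967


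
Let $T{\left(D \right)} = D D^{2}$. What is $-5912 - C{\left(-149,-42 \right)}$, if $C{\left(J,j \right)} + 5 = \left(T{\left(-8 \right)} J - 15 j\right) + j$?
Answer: $-82783$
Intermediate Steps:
$T{\left(D \right)} = D^{3}$
$C{\left(J,j \right)} = -5 - 512 J - 14 j$ ($C{\left(J,j \right)} = -5 + \left(\left(\left(-8\right)^{3} J - 15 j\right) + j\right) = -5 + \left(\left(- 512 J - 15 j\right) + j\right) = -5 - \left(14 j + 512 J\right) = -5 - 512 J - 14 j$)
$-5912 - C{\left(-149,-42 \right)} = -5912 - \left(-5 - -76288 - -588\right) = -5912 - \left(-5 + 76288 + 588\right) = -5912 - 76871 = -82783$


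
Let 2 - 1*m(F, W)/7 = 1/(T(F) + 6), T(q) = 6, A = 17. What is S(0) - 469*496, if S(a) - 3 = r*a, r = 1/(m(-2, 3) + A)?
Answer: -232621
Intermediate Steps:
m(F, W) = 161/12 (m(F, W) = 14 - 7/(6 + 6) = 14 - 7/12 = 161/12)
r = 12/365 (r = 1/(161/12 + 17) = 1/(365/12) = 12/365 ≈ 0.032877)
S(a) = 3 + 12*a/365
S(0) - 469*496 = (3 + (12/365)*0) - 469*496 = (3 + 0) - 232624 = 3 - 232624 = -232621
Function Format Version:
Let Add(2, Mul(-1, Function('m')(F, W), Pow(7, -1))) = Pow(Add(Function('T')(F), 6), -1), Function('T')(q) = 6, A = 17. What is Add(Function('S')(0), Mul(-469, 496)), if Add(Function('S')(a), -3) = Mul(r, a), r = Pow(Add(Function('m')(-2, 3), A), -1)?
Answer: -232621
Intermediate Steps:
Function('m')(F, W) = Rational(161, 12) (Function('m')(F, W) = Add(14, Mul(-7, Pow(Add(6, 6), -1))) = Add(14, Mul(-7, Pow(12, -1))) = Add(14, Mul(-7, Rational(1, 12))) = Add(14, Rational(-7, 12)) = Rational(161, 12))
r = Rational(12, 365) (r = Pow(Add(Rational(161, 12), 17), -1) = Pow(Rational(365, 12), -1) = Rational(12, 365) ≈ 0.032877)
Function('S')(a) = Add(3, Mul(Rational(12, 365), a))
Add(Function('S')(0), Mul(-469, 496)) = Add(Add(3, Mul(Rational(12, 365), 0)), Mul(-469, 496)) = Add(Add(3, 0), -232624) = Add(3, -232624) = -232621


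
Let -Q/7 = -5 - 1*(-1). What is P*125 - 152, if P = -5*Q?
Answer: -17652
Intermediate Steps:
Q = 28 (Q = -7*(-5 - 1*(-1)) = -7*(-5 + 1) = -7*(-4) = 28)
P = -140 (P = -5*28 = -140)
P*125 - 152 = -140*125 - 152 = -17500 - 152 = -17652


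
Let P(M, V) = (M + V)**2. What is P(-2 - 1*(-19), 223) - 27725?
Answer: 29875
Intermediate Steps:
P(-2 - 1*(-19), 223) - 27725 = ((-2 - 1*(-19)) + 223)**2 - 27725 = ((-2 + 19) + 223)**2 - 27725 = (17 + 223)**2 - 27725 = 240**2 - 27725 = 57600 - 27725 = 29875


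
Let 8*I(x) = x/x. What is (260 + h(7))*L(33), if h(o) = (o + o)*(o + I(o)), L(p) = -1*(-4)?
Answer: 1439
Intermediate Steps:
L(p) = 4
I(x) = ⅛ (I(x) = (x/x)/8 = (⅛)*1 = ⅛)
h(o) = 2*o*(⅛ + o) (h(o) = (o + o)*(o + ⅛) = (2*o)*(⅛ + o) = 2*o*(⅛ + o))
(260 + h(7))*L(33) = (260 + (¼)*7*(1 + 8*7))*4 = (260 + (¼)*7*(1 + 56))*4 = (260 + (¼)*7*57)*4 = (260 + 399/4)*4 = (1439/4)*4 = 1439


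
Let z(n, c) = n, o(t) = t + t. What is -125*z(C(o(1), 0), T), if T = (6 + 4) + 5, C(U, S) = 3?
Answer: -375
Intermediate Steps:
o(t) = 2*t
T = 15 (T = 10 + 5 = 15)
-125*z(C(o(1), 0), T) = -125*3 = -375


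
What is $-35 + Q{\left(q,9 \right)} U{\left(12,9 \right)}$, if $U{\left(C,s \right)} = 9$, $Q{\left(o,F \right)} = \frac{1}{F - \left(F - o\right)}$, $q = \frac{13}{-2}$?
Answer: $- \frac{473}{13} \approx -36.385$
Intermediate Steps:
$q = - \frac{13}{2}$ ($q = 13 \left(- \frac{1}{2}\right) = - \frac{13}{2} \approx -6.5$)
$Q{\left(o,F \right)} = \frac{1}{o}$
$-35 + Q{\left(q,9 \right)} U{\left(12,9 \right)} = -35 + \frac{1}{- \frac{13}{2}} \cdot 9 = -35 - \frac{18}{13} = - \frac{473}{13}$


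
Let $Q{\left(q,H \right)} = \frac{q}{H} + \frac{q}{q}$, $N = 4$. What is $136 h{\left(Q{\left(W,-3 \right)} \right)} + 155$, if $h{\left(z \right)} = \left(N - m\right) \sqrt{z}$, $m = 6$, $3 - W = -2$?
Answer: $155 - \frac{272 i \sqrt{6}}{3} \approx 155.0 - 222.09 i$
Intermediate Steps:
$W = 5$ ($W = 3 - -2 = 3 + 2 = 5$)
$Q{\left(q,H \right)} = 1 + \frac{q}{H}$ ($Q{\left(q,H \right)} = \frac{q}{H} + 1 = 1 + \frac{q}{H}$)
$h{\left(z \right)} = - 2 \sqrt{z}$ ($h{\left(z \right)} = \left(4 - 6\right) \sqrt{z} = - 2 \sqrt{z}$)
$136 h{\left(Q{\left(W,-3 \right)} \right)} + 155 = 136 \left(- 2 \sqrt{\frac{-3 + 5}{-3}}\right) + 155 = 136 \left(- 2 \sqrt{\left(- \frac{1}{3}\right) 2}\right) + 155 = 136 \left(- 2 \sqrt{- \frac{2}{3}}\right) + 155 = 136 \left(- 2 \frac{i \sqrt{6}}{3}\right) + 155 = 136 \left(- \frac{2 i \sqrt{6}}{3}\right) + 155 = - \frac{272 i \sqrt{6}}{3} + 155 = 155 - \frac{272 i \sqrt{6}}{3}$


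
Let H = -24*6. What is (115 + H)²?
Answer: 841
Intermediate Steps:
H = -144
(115 + H)² = (115 - 144)² = (-29)² = 841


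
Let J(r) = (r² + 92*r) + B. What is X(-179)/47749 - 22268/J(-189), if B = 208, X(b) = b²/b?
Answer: -1066593571/885314209 ≈ -1.2048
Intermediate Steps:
X(b) = b
J(r) = 208 + r² + 92*r (J(r) = (r² + 92*r) + 208 = 208 + r² + 92*r)
X(-179)/47749 - 22268/J(-189) = -179/47749 - 22268/(208 + (-189)² + 92*(-189)) = -179*1/47749 - 22268/(208 + 35721 - 17388) = -179/47749 - 22268/18541 = -1066593571/885314209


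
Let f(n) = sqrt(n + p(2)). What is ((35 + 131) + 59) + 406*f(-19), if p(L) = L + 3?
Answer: 225 + 406*I*sqrt(14) ≈ 225.0 + 1519.1*I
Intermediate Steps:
p(L) = 3 + L
f(n) = sqrt(5 + n) (f(n) = sqrt(n + (3 + 2)) = sqrt(n + 5) = sqrt(5 + n))
((35 + 131) + 59) + 406*f(-19) = ((35 + 131) + 59) + 406*sqrt(5 - 19) = (166 + 59) + 406*sqrt(-14) = 225 + 406*(I*sqrt(14)) = 225 + 406*I*sqrt(14)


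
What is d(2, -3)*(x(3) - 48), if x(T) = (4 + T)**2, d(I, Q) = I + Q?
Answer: -1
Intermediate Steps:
d(2, -3)*(x(3) - 48) = (2 - 3)*((4 + 3)**2 - 48) = -(7**2 - 48) = -(49 - 48) = -1*1 = -1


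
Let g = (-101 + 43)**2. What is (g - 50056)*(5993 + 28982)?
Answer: -1633052700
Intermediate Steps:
g = 3364 (g = (-58)**2 = 3364)
(g - 50056)*(5993 + 28982) = (3364 - 50056)*(5993 + 28982) = -46692*34975 = -1633052700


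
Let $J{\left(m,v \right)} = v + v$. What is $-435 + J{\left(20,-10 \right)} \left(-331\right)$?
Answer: $6185$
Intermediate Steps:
$J{\left(m,v \right)} = 2 v$
$-435 + J{\left(20,-10 \right)} \left(-331\right) = -435 + 2 \left(-10\right) \left(-331\right) = -435 - -6620 = -435 + 6620 = 6185$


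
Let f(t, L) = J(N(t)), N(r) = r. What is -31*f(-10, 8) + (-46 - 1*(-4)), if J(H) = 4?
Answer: -166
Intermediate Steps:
f(t, L) = 4
-31*f(-10, 8) + (-46 - 1*(-4)) = -31*4 + (-46 - 1*(-4)) = -124 + (-46 + 4) = -124 - 42 = -166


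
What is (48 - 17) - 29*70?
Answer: -1999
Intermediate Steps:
(48 - 17) - 29*70 = 31 - 2030 = -1999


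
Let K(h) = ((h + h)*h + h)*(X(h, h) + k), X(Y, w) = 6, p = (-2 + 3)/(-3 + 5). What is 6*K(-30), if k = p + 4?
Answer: 111510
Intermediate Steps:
p = ½ (p = 1/2 = 1*(½) = ½ ≈ 0.50000)
k = 9/2 (k = ½ + 4 = 9/2 ≈ 4.5000)
K(h) = 21*h² + 21*h/2 (K(h) = ((h + h)*h + h)*(6 + 9/2) = ((2*h)*h + h)*(21/2) = (2*h² + h)*(21/2) = (h + 2*h²)*(21/2) = 21*h² + 21*h/2)
6*K(-30) = 6*((21/2)*(-30)*(1 + 2*(-30))) = 6*((21/2)*(-30)*(1 - 60)) = 6*((21/2)*(-30)*(-59)) = 6*18585 = 111510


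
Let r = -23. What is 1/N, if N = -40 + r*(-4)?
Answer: 1/52 ≈ 0.019231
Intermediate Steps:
N = 52 (N = -40 - 23*(-4) = -40 + 92 = 52)
1/N = 1/52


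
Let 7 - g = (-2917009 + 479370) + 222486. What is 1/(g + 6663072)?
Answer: 1/8878232 ≈ 1.1264e-7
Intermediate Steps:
g = 2215160 (g = 7 - ((-2917009 + 479370) + 222486) = 7 - (-2437639 + 222486) = 7 - 1*(-2215153) = 7 + 2215153 = 2215160)
1/(g + 6663072) = 1/(2215160 + 6663072) = 1/8878232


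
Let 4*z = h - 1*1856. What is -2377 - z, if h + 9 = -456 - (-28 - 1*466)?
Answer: -7681/4 ≈ -1920.3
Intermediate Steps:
h = 29 (h = -9 + (-456 - (-28 - 1*466)) = -9 + (-456 - (-28 - 466)) = -9 + (-456 - 1*(-494)) = -9 + (-456 + 494) = -9 + 38 = 29)
z = -1827/4 (z = (29 - 1*1856)/4 = (29 - 1856)/4 = (¼)*(-1827) = -1827/4 ≈ -456.75)
-2377 - z = -2377 - 1*(-1827/4) = -2377 + 1827/4 = -7681/4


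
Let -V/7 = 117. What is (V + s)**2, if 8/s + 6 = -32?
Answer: 242269225/361 ≈ 6.7111e+5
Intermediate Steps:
s = -4/19 (s = 8/(-6 - 32) = 8/(-38) = 8*(-1/38) = -4/19 ≈ -0.21053)
V = -819 (V = -7*117 = -819)
(V + s)**2 = (-819 - 4/19)**2 = (-15565/19)**2 = 242269225/361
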